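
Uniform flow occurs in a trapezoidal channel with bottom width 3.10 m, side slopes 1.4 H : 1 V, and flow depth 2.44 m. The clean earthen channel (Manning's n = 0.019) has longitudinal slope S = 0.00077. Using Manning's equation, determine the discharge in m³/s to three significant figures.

A = (b + z·y)·y = (3.10 + 1.4×2.44)×2.44 = 15.90 m²
P = b + 2y√(1+z²) = 3.10 + 2×2.44×√(1+1.4²) = 11.50 m
R = A/P = 15.90/11.50 = 1.383 m
Q = (1/n)·A·R^(2/3)·S^(1/2) = (1/0.019) × 15.90 × 1.383^(2/3) × 0.00077^(1/2) = 28.82 m³/s

28.8 m³/s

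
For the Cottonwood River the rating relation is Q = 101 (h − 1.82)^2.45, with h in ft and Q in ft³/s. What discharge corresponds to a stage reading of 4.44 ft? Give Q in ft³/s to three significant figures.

Q = 101 × (4.44 − 1.82)^2.45 = 101 × 2.62^2.45 = 1069 ft³/s

1070 ft³/s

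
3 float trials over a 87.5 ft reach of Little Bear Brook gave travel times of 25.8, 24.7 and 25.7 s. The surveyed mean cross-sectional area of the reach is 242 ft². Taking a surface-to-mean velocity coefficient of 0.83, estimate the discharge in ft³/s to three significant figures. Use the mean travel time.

692 ft³/s

t̄ = (25.8 + 24.7 + 25.7) / 3 = 25.4 s
v_surface = L / t̄ = 87.5 / 25.4 = 3.445 ft/s
v_mean = 0.83 × 3.445 = 2.859 ft/s
Q = A × v_mean = 242 × 2.859 = 691.9 ft³/s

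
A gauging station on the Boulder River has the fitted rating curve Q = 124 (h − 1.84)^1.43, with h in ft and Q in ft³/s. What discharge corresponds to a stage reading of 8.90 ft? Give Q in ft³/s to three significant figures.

Q = 124 × (8.90 − 1.84)^1.43 = 124 × 7.06^1.43 = 2029 ft³/s

2030 ft³/s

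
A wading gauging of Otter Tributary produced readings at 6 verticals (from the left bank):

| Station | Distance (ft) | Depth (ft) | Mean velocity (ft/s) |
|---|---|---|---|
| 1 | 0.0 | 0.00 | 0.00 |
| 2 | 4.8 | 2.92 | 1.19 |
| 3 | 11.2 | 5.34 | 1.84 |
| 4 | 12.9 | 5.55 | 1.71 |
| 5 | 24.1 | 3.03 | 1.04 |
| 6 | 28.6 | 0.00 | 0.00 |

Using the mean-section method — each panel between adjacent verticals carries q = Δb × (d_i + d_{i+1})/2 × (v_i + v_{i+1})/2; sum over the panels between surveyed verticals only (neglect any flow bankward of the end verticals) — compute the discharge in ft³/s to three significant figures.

130 ft³/s

Panel 1-2: Δb = 4.8 ft, d̄ = (0.00+2.92)/2 = 1.46, v̄ = (0.00+1.19)/2 = 0.595 → q = 4.8×1.46×0.595 = 4.170 ft³/s
Panel 2-3: Δb = 6.4 ft, d̄ = (2.92+5.34)/2 = 4.13, v̄ = (1.19+1.84)/2 = 1.515 → q = 6.4×4.13×1.515 = 40.04 ft³/s
Panel 3-4: Δb = 1.7 ft, d̄ = (5.34+5.55)/2 = 5.445, v̄ = (1.84+1.71)/2 = 1.775 → q = 1.7×5.445×1.775 = 16.43 ft³/s
Panel 4-5: Δb = 11.2 ft, d̄ = (5.55+3.03)/2 = 4.29, v̄ = (1.71+1.04)/2 = 1.375 → q = 11.2×4.29×1.375 = 66.07 ft³/s
Panel 5-6: Δb = 4.5 ft, d̄ = (3.03+0.00)/2 = 1.515, v̄ = (1.04+0.00)/2 = 0.52 → q = 4.5×1.515×0.52 = 3.545 ft³/s
Q = Σ q = 130.3 ft³/s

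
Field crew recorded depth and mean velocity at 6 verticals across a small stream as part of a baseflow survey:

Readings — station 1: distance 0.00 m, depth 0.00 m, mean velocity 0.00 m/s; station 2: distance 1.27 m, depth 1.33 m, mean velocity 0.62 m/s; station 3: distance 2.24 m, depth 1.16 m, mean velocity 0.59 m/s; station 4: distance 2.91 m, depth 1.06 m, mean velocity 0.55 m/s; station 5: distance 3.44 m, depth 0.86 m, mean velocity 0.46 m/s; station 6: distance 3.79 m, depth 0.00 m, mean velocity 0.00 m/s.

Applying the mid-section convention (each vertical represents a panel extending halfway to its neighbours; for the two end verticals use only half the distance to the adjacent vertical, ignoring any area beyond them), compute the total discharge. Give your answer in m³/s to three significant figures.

2.01 m³/s

w_2 = (2.24 − 0.00)/2 = 1.12 m; q_2 = 0.62 × 1.33 × 1.12 = 0.9236 m³/s
w_3 = (2.91 − 1.27)/2 = 0.82 m; q_3 = 0.59 × 1.16 × 0.82 = 0.5612 m³/s
w_4 = (3.44 − 2.24)/2 = 0.6 m; q_4 = 0.55 × 1.06 × 0.6 = 0.3498 m³/s
w_5 = (3.79 − 2.91)/2 = 0.44 m; q_5 = 0.46 × 0.86 × 0.44 = 0.1741 m³/s
Stations 1, 6 contribute zero (depth or velocity is 0).
Q = Σ qᵢ = 2.009 m³/s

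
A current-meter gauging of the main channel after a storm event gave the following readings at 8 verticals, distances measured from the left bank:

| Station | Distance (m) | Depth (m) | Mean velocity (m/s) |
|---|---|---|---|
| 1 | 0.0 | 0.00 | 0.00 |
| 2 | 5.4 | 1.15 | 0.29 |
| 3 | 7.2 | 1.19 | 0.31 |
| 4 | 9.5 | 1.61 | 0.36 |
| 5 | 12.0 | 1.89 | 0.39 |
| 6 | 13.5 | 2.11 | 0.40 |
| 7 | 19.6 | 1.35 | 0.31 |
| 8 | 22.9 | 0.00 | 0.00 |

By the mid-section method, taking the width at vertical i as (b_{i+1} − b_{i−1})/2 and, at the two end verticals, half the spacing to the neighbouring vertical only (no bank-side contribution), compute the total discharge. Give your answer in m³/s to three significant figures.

w_2 = (7.2 − 0.0)/2 = 3.6 m; q_2 = 0.29 × 1.15 × 3.6 = 1.201 m³/s
w_3 = (9.5 − 5.4)/2 = 2.05 m; q_3 = 0.31 × 1.19 × 2.05 = 0.7562 m³/s
w_4 = (12.0 − 7.2)/2 = 2.4 m; q_4 = 0.36 × 1.61 × 2.4 = 1.391 m³/s
w_5 = (13.5 − 9.5)/2 = 2 m; q_5 = 0.39 × 1.89 × 2 = 1.474 m³/s
w_6 = (19.6 − 12.0)/2 = 3.8 m; q_6 = 0.40 × 2.11 × 3.8 = 3.207 m³/s
w_7 = (22.9 − 13.5)/2 = 4.7 m; q_7 = 0.31 × 1.35 × 4.7 = 1.967 m³/s
Stations 1, 8 contribute zero (depth or velocity is 0).
Q = Σ qᵢ = 9.996 m³/s

10.0 m³/s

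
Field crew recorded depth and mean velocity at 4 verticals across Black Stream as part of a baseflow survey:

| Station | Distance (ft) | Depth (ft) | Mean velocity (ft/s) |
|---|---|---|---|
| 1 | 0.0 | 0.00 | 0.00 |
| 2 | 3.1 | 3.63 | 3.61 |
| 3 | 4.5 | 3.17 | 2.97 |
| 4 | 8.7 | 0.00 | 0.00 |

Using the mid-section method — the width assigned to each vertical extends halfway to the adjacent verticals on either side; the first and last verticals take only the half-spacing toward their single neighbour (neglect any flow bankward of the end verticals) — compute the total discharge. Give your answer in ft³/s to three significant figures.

w_2 = (4.5 − 0.0)/2 = 2.25 ft; q_2 = 3.61 × 3.63 × 2.25 = 29.48 ft³/s
w_3 = (8.7 − 3.1)/2 = 2.8 ft; q_3 = 2.97 × 3.17 × 2.8 = 26.36 ft³/s
Stations 1, 4 contribute zero (depth or velocity is 0).
Q = Σ qᵢ = 55.85 ft³/s

55.8 ft³/s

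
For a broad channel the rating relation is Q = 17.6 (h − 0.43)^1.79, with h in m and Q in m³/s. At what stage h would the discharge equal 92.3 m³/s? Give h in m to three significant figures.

2.95 m

h − h₀ = (Q/C)^(1/b) = (92.3/17.6)^(1/1.79) = 2.524 m
h = 0.43 + 2.524 = 2.954 m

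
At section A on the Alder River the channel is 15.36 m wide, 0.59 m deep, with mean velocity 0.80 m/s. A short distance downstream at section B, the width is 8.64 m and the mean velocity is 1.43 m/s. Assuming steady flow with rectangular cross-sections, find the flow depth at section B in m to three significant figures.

Q = A₁V₁ = (15.36×0.59) × 0.80 = 7.250 m³/s
d₂ = Q/(b₂ V₂) = 7.250/(8.64×1.43) = 0.5868 m

0.587 m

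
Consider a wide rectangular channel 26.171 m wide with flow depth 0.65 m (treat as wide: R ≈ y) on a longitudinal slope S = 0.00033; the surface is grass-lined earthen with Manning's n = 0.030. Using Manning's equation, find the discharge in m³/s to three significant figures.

7.73 m³/s

A = b·y = 26.171 × 0.65 = 17.01 m²
Wide channel: R ≈ y = 0.65 m
Q = (1/n)·A·R^(2/3)·S^(1/2) = (1/0.030) × 17.01 × 0.6500^(2/3) × 0.00033^(1/2) = 7.729 m³/s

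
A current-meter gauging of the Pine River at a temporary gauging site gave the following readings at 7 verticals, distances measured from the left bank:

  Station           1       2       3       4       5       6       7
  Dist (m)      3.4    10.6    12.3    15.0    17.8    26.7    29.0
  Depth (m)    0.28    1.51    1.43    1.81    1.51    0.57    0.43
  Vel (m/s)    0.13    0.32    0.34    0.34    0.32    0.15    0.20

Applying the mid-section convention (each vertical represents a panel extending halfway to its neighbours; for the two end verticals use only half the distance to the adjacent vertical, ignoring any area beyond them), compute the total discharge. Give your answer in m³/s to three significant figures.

8.45 m³/s

w_1 = (10.6 − 3.4)/2 = 3.6 m; q_1 = 0.13 × 0.28 × 3.6 = 0.1310 m³/s
w_2 = (12.3 − 3.4)/2 = 4.45 m; q_2 = 0.32 × 1.51 × 4.45 = 2.150 m³/s
w_3 = (15.0 − 10.6)/2 = 2.2 m; q_3 = 0.34 × 1.43 × 2.2 = 1.070 m³/s
w_4 = (17.8 − 12.3)/2 = 2.75 m; q_4 = 0.34 × 1.81 × 2.75 = 1.692 m³/s
w_5 = (26.7 − 15.0)/2 = 5.85 m; q_5 = 0.32 × 1.51 × 5.85 = 2.827 m³/s
w_6 = (29.0 − 17.8)/2 = 5.6 m; q_6 = 0.15 × 0.57 × 5.6 = 0.4788 m³/s
w_7 = (29.0 − 26.7)/2 = 1.15 m; q_7 = 0.20 × 0.43 × 1.15 = 0.09890 m³/s
Q = Σ qᵢ = 8.448 m³/s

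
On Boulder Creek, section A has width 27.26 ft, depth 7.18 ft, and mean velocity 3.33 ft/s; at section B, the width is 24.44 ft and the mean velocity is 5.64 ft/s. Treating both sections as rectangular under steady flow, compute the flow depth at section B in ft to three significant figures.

Q = A₁V₁ = (27.26×7.18) × 3.33 = 651.8 ft³/s
d₂ = Q/(b₂ V₂) = 651.8/(24.44×5.64) = 4.728 ft

4.73 ft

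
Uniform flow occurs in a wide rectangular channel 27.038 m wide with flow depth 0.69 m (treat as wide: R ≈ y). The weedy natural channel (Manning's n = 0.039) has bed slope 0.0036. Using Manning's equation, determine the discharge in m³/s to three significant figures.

22.4 m³/s

A = b·y = 27.038 × 0.69 = 18.66 m²
Wide channel: R ≈ y = 0.69 m
Q = (1/n)·A·R^(2/3)·S^(1/2) = (1/0.039) × 18.66 × 0.6900^(2/3) × 0.0036^(1/2) = 22.41 m³/s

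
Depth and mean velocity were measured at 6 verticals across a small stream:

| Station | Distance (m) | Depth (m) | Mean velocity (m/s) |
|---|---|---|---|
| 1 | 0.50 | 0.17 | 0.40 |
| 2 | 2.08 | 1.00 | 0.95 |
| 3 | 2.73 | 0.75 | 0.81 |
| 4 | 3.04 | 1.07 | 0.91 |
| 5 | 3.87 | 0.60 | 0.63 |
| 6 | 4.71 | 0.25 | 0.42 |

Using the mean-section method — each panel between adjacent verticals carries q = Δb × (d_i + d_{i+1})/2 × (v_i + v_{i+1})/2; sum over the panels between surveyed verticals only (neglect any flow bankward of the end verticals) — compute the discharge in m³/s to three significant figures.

2.09 m³/s

Panel 1-2: Δb = 1.58 m, d̄ = (0.17+1.00)/2 = 0.585, v̄ = (0.40+0.95)/2 = 0.675 → q = 1.58×0.585×0.675 = 0.6239 m³/s
Panel 2-3: Δb = 0.65 m, d̄ = (1.00+0.75)/2 = 0.875, v̄ = (0.95+0.81)/2 = 0.88 → q = 0.65×0.875×0.88 = 0.5005 m³/s
Panel 3-4: Δb = 0.31 m, d̄ = (0.75+1.07)/2 = 0.91, v̄ = (0.81+0.91)/2 = 0.86 → q = 0.31×0.91×0.86 = 0.2426 m³/s
Panel 4-5: Δb = 0.83 m, d̄ = (1.07+0.60)/2 = 0.835, v̄ = (0.91+0.63)/2 = 0.77 → q = 0.83×0.835×0.77 = 0.5336 m³/s
Panel 5-6: Δb = 0.84 m, d̄ = (0.60+0.25)/2 = 0.425, v̄ = (0.63+0.42)/2 = 0.525 → q = 0.84×0.425×0.525 = 0.1874 m³/s
Q = Σ q = 2.088 m³/s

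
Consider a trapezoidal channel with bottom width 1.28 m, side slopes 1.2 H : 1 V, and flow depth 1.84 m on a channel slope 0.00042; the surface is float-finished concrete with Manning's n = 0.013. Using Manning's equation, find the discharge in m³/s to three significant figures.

A = (b + z·y)·y = (1.28 + 1.2×1.84)×1.84 = 6.418 m²
P = b + 2y√(1+z²) = 1.28 + 2×1.84×√(1+1.2²) = 7.028 m
R = A/P = 6.418/7.028 = 0.9131 m
Q = (1/n)·A·R^(2/3)·S^(1/2) = (1/0.013) × 6.418 × 0.9131^(2/3) × 0.00042^(1/2) = 9.523 m³/s

9.52 m³/s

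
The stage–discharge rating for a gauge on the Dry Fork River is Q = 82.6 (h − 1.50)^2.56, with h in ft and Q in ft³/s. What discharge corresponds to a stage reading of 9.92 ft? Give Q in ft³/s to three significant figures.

Q = 82.6 × (9.92 − 1.50)^2.56 = 82.6 × 8.42^2.56 = 19310 ft³/s

19300 ft³/s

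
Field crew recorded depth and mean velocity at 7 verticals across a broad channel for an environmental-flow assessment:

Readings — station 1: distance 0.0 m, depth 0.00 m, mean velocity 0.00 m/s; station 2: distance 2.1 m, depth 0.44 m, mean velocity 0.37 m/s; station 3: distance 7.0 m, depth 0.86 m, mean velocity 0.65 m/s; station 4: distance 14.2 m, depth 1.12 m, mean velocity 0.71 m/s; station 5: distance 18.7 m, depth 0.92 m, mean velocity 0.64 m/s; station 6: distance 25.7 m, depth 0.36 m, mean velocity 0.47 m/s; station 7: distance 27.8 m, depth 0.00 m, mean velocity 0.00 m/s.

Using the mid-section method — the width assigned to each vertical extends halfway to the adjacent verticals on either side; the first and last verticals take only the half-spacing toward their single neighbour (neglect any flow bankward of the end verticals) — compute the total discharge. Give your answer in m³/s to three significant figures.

w_2 = (7.0 − 0.0)/2 = 3.5 m; q_2 = 0.37 × 0.44 × 3.5 = 0.5698 m³/s
w_3 = (14.2 − 2.1)/2 = 6.05 m; q_3 = 0.65 × 0.86 × 6.05 = 3.382 m³/s
w_4 = (18.7 − 7.0)/2 = 5.85 m; q_4 = 0.71 × 1.12 × 5.85 = 4.652 m³/s
w_5 = (25.7 − 14.2)/2 = 5.75 m; q_5 = 0.64 × 0.92 × 5.75 = 3.386 m³/s
w_6 = (27.8 − 18.7)/2 = 4.55 m; q_6 = 0.47 × 0.36 × 4.55 = 0.7699 m³/s
Stations 1, 7 contribute zero (depth or velocity is 0).
Q = Σ qᵢ = 12.76 m³/s

12.8 m³/s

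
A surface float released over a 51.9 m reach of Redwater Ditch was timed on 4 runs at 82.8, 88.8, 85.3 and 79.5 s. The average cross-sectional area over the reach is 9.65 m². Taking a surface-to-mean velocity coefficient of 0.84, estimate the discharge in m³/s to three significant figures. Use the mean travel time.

5.00 m³/s

t̄ = (82.8 + 88.8 + 85.3 + 79.5) / 4 = 84.1 s
v_surface = L / t̄ = 51.9 / 84.1 = 0.6171 m/s
v_mean = 0.84 × 0.6171 = 0.5184 m/s
Q = A × v_mean = 9.65 × 0.5184 = 5.002 m³/s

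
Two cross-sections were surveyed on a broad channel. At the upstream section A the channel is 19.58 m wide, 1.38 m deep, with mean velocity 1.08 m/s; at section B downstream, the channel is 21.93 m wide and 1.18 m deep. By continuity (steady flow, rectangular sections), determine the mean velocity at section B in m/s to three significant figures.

Q = A₁V₁ = (19.58×1.38) × 1.08 = 29.18 m³/s
A₂ = 21.93 × 1.18 = 25.88 m²
V₂ = Q/A₂ = 29.18/25.88 = 1.128 m/s

1.13 m/s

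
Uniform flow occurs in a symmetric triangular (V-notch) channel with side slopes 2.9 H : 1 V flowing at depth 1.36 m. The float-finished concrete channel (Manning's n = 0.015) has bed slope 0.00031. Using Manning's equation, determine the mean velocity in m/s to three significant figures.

A = z·y² = 2.9×1.36² = 5.364 m²
P = 2y√(1+z²) = 2×1.36×√(1+2.9²) = 8.344 m
R = A/P = 5.364/8.344 = 0.6429 m
Q = (1/n)·A·R^(2/3)·S^(1/2) = (1/0.015) × 5.364 × 0.6429^(2/3) × 0.00031^(1/2) = 4.690 m³/s
V = Q/A = 4.690/5.364 = 0.8743 m/s

0.874 m/s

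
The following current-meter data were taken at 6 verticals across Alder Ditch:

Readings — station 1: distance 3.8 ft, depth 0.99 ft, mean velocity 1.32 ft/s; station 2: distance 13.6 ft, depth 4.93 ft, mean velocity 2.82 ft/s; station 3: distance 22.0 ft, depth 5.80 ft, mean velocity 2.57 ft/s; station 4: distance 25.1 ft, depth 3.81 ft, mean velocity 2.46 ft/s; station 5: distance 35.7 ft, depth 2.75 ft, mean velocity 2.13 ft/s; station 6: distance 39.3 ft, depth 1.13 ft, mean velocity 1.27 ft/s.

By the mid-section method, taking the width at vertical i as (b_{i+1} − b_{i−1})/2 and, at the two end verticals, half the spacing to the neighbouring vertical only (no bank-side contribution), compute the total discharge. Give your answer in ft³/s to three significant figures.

327 ft³/s

w_1 = (13.6 − 3.8)/2 = 4.9 ft; q_1 = 1.32 × 0.99 × 4.9 = 6.403 ft³/s
w_2 = (22.0 − 3.8)/2 = 9.1 ft; q_2 = 2.82 × 4.93 × 9.1 = 126.5 ft³/s
w_3 = (25.1 − 13.6)/2 = 5.75 ft; q_3 = 2.57 × 5.80 × 5.75 = 85.71 ft³/s
w_4 = (35.7 − 22.0)/2 = 6.85 ft; q_4 = 2.46 × 3.81 × 6.85 = 64.20 ft³/s
w_5 = (39.3 − 25.1)/2 = 7.1 ft; q_5 = 2.13 × 2.75 × 7.1 = 41.59 ft³/s
w_6 = (39.3 − 35.7)/2 = 1.8 ft; q_6 = 1.27 × 1.13 × 1.8 = 2.583 ft³/s
Q = Σ qᵢ = 327.0 ft³/s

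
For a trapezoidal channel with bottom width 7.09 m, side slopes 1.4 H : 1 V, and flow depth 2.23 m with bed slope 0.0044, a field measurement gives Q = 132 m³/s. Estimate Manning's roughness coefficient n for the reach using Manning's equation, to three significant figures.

A = (b + z·y)·y = (7.09 + 1.4×2.23)×2.23 = 22.77 m²
P = b + 2y√(1+z²) = 7.09 + 2×2.23×√(1+1.4²) = 14.76 m
R = A/P = 22.77/14.76 = 1.543 m
n = (1/Q)·A·R^(2/3)·S^(1/2) = (1/132) × 22.77 × 1.335 × 0.06633 = 0.01528

0.0153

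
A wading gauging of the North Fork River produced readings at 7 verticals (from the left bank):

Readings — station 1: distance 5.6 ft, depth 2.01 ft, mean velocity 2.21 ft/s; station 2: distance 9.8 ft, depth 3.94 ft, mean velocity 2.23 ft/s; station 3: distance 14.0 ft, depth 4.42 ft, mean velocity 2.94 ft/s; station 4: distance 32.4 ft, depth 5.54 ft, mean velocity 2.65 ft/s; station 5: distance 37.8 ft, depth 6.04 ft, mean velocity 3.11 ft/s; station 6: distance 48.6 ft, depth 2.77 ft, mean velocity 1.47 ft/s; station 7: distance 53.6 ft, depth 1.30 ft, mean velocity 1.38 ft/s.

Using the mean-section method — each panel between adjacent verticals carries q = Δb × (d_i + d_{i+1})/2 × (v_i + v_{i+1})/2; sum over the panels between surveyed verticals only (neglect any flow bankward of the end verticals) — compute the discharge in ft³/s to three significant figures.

543 ft³/s

Panel 1-2: Δb = 4.2 ft, d̄ = (2.01+3.94)/2 = 2.975, v̄ = (2.21+2.23)/2 = 2.22 → q = 4.2×2.975×2.22 = 27.74 ft³/s
Panel 2-3: Δb = 4.2 ft, d̄ = (3.94+4.42)/2 = 4.18, v̄ = (2.23+2.94)/2 = 2.585 → q = 4.2×4.18×2.585 = 45.38 ft³/s
Panel 3-4: Δb = 18.4 ft, d̄ = (4.42+5.54)/2 = 4.98, v̄ = (2.94+2.65)/2 = 2.795 → q = 18.4×4.98×2.795 = 256.1 ft³/s
Panel 4-5: Δb = 5.4 ft, d̄ = (5.54+6.04)/2 = 5.79, v̄ = (2.65+3.11)/2 = 2.88 → q = 5.4×5.79×2.88 = 90.05 ft³/s
Panel 5-6: Δb = 10.8 ft, d̄ = (6.04+2.77)/2 = 4.405, v̄ = (3.11+1.47)/2 = 2.29 → q = 10.8×4.405×2.29 = 108.9 ft³/s
Panel 6-7: Δb = 5 ft, d̄ = (2.77+1.30)/2 = 2.035, v̄ = (1.47+1.38)/2 = 1.425 → q = 5×2.035×1.425 = 14.50 ft³/s
Q = Σ q = 542.7 ft³/s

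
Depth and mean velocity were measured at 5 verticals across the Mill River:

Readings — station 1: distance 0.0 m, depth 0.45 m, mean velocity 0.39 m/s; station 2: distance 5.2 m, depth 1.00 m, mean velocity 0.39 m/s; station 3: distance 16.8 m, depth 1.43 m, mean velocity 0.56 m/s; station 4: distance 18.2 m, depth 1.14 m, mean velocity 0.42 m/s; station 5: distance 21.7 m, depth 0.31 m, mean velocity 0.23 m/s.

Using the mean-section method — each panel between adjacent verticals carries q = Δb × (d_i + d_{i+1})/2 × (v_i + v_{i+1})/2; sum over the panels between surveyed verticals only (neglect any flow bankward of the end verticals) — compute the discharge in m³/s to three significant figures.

9.87 m³/s

Panel 1-2: Δb = 5.2 m, d̄ = (0.45+1.00)/2 = 0.725, v̄ = (0.39+0.39)/2 = 0.39 → q = 5.2×0.725×0.39 = 1.470 m³/s
Panel 2-3: Δb = 11.6 m, d̄ = (1.00+1.43)/2 = 1.215, v̄ = (0.39+0.56)/2 = 0.475 → q = 11.6×1.215×0.475 = 6.695 m³/s
Panel 3-4: Δb = 1.4 m, d̄ = (1.43+1.14)/2 = 1.285, v̄ = (0.56+0.42)/2 = 0.49 → q = 1.4×1.285×0.49 = 0.8815 m³/s
Panel 4-5: Δb = 3.5 m, d̄ = (1.14+0.31)/2 = 0.725, v̄ = (0.42+0.23)/2 = 0.325 → q = 3.5×0.725×0.325 = 0.8247 m³/s
Q = Σ q = 9.871 m³/s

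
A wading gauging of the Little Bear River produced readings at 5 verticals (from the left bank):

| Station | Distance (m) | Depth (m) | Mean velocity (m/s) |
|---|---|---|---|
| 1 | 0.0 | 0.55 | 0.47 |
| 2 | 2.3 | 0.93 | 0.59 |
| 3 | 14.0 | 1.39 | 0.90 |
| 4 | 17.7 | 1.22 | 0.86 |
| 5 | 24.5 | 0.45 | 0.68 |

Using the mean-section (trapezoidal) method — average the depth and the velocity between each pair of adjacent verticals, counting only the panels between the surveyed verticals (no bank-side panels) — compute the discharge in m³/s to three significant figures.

19.6 m³/s

Panel 1-2: Δb = 2.3 m, d̄ = (0.55+0.93)/2 = 0.74, v̄ = (0.47+0.59)/2 = 0.53 → q = 2.3×0.74×0.53 = 0.9021 m³/s
Panel 2-3: Δb = 11.7 m, d̄ = (0.93+1.39)/2 = 1.16, v̄ = (0.59+0.90)/2 = 0.745 → q = 11.7×1.16×0.745 = 10.11 m³/s
Panel 3-4: Δb = 3.7 m, d̄ = (1.39+1.22)/2 = 1.305, v̄ = (0.90+0.86)/2 = 0.88 → q = 3.7×1.305×0.88 = 4.249 m³/s
Panel 4-5: Δb = 6.8 m, d̄ = (1.22+0.45)/2 = 0.835, v̄ = (0.86+0.68)/2 = 0.77 → q = 6.8×0.835×0.77 = 4.372 m³/s
Q = Σ q = 19.63 m³/s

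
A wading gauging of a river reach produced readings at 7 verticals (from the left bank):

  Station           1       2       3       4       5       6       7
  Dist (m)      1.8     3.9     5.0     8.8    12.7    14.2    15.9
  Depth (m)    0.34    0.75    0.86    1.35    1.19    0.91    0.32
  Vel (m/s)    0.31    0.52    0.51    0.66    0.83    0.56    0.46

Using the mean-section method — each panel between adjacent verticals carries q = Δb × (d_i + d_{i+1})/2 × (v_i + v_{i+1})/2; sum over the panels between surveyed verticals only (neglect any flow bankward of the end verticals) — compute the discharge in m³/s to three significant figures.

8.71 m³/s

Panel 1-2: Δb = 2.1 m, d̄ = (0.34+0.75)/2 = 0.545, v̄ = (0.31+0.52)/2 = 0.415 → q = 2.1×0.545×0.415 = 0.4750 m³/s
Panel 2-3: Δb = 1.1 m, d̄ = (0.75+0.86)/2 = 0.805, v̄ = (0.52+0.51)/2 = 0.515 → q = 1.1×0.805×0.515 = 0.4560 m³/s
Panel 3-4: Δb = 3.8 m, d̄ = (0.86+1.35)/2 = 1.105, v̄ = (0.51+0.66)/2 = 0.585 → q = 3.8×1.105×0.585 = 2.456 m³/s
Panel 4-5: Δb = 3.9 m, d̄ = (1.35+1.19)/2 = 1.27, v̄ = (0.66+0.83)/2 = 0.745 → q = 3.9×1.27×0.745 = 3.690 m³/s
Panel 5-6: Δb = 1.5 m, d̄ = (1.19+0.91)/2 = 1.05, v̄ = (0.83+0.56)/2 = 0.695 → q = 1.5×1.05×0.695 = 1.095 m³/s
Panel 6-7: Δb = 1.7 m, d̄ = (0.91+0.32)/2 = 0.615, v̄ = (0.56+0.46)/2 = 0.51 → q = 1.7×0.615×0.51 = 0.5332 m³/s
Q = Σ q = 8.705 m³/s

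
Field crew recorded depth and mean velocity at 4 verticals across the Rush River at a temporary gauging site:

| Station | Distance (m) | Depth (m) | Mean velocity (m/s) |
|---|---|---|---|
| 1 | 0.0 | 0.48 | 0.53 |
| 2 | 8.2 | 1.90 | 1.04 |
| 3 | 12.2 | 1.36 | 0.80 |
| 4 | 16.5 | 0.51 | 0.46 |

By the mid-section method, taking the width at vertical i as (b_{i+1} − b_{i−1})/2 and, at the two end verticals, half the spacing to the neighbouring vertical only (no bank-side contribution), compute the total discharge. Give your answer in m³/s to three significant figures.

18.1 m³/s

w_1 = (8.2 − 0.0)/2 = 4.1 m; q_1 = 0.53 × 0.48 × 4.1 = 1.043 m³/s
w_2 = (12.2 − 0.0)/2 = 6.1 m; q_2 = 1.04 × 1.90 × 6.1 = 12.05 m³/s
w_3 = (16.5 − 8.2)/2 = 4.15 m; q_3 = 0.80 × 1.36 × 4.15 = 4.515 m³/s
w_4 = (16.5 − 12.2)/2 = 2.15 m; q_4 = 0.46 × 0.51 × 2.15 = 0.5044 m³/s
Q = Σ qᵢ = 18.12 m³/s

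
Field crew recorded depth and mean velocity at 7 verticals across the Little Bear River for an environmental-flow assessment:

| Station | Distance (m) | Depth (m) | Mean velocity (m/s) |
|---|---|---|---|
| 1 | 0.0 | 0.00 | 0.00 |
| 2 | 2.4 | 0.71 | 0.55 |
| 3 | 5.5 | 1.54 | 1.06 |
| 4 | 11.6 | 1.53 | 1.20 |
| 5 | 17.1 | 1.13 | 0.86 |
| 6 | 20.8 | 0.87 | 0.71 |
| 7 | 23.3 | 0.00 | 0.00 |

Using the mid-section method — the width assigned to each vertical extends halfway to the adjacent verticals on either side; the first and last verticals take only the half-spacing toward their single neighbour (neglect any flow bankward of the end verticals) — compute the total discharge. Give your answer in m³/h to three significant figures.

w_2 = (5.5 − 0.0)/2 = 2.75 m; q_2 = 0.55 × 0.71 × 2.75 = 1.074 m³/s
w_3 = (11.6 − 2.4)/2 = 4.6 m; q_3 = 1.06 × 1.54 × 4.6 = 7.509 m³/s
w_4 = (17.1 − 5.5)/2 = 5.8 m; q_4 = 1.20 × 1.53 × 5.8 = 10.65 m³/s
w_5 = (20.8 − 11.6)/2 = 4.6 m; q_5 = 0.86 × 1.13 × 4.6 = 4.470 m³/s
w_6 = (23.3 − 17.1)/2 = 3.1 m; q_6 = 0.71 × 0.87 × 3.1 = 1.915 m³/s
Stations 1, 7 contribute zero (depth or velocity is 0).
Q = Σ qᵢ = 25.62 m³/s
= 25.62 × 3600 = 92220 m³/h

92200 m³/h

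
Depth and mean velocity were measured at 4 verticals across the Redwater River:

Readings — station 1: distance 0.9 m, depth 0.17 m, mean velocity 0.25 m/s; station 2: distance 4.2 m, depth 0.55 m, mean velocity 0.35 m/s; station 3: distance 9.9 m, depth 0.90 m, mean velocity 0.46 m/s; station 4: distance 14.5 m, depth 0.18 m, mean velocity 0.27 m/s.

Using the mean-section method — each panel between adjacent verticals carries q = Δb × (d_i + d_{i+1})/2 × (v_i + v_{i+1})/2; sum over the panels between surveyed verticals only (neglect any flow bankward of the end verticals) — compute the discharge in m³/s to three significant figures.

2.94 m³/s

Panel 1-2: Δb = 3.3 m, d̄ = (0.17+0.55)/2 = 0.36, v̄ = (0.25+0.35)/2 = 0.3 → q = 3.3×0.36×0.3 = 0.3564 m³/s
Panel 2-3: Δb = 5.7 m, d̄ = (0.55+0.90)/2 = 0.725, v̄ = (0.35+0.46)/2 = 0.405 → q = 5.7×0.725×0.405 = 1.674 m³/s
Panel 3-4: Δb = 4.6 m, d̄ = (0.90+0.18)/2 = 0.54, v̄ = (0.46+0.27)/2 = 0.365 → q = 4.6×0.54×0.365 = 0.9067 m³/s
Q = Σ q = 2.937 m³/s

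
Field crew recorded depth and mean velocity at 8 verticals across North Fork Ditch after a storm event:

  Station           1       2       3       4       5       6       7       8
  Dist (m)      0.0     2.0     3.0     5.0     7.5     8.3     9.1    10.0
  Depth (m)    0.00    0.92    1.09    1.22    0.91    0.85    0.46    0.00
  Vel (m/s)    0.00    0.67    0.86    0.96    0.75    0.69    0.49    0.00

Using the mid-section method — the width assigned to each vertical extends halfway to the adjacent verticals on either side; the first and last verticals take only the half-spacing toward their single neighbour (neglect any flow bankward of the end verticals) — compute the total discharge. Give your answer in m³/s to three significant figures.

w_2 = (3.0 − 0.0)/2 = 1.5 m; q_2 = 0.67 × 0.92 × 1.5 = 0.9246 m³/s
w_3 = (5.0 − 2.0)/2 = 1.5 m; q_3 = 0.86 × 1.09 × 1.5 = 1.406 m³/s
w_4 = (7.5 − 3.0)/2 = 2.25 m; q_4 = 0.96 × 1.22 × 2.25 = 2.635 m³/s
w_5 = (8.3 − 5.0)/2 = 1.65 m; q_5 = 0.75 × 0.91 × 1.65 = 1.126 m³/s
w_6 = (9.1 − 7.5)/2 = 0.8 m; q_6 = 0.69 × 0.85 × 0.8 = 0.4692 m³/s
w_7 = (10.0 − 8.3)/2 = 0.85 m; q_7 = 0.49 × 0.46 × 0.85 = 0.1916 m³/s
Stations 1, 8 contribute zero (depth or velocity is 0).
Q = Σ qᵢ = 6.753 m³/s

6.75 m³/s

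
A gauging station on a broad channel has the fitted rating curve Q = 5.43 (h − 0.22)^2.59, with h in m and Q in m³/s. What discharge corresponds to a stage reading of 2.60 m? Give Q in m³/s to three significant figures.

51.3 m³/s

Q = 5.43 × (2.60 − 0.22)^2.59 = 5.43 × 2.38^2.59 = 51.30 m³/s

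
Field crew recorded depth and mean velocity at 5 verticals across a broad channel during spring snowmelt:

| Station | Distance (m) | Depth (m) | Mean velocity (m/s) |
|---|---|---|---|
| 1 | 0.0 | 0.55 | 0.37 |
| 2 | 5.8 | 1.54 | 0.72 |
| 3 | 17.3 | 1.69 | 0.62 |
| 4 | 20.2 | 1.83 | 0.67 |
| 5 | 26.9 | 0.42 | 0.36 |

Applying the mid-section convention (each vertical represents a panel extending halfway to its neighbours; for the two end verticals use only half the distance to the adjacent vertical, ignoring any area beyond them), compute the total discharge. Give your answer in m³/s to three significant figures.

24.1 m³/s

w_1 = (5.8 − 0.0)/2 = 2.9 m; q_1 = 0.37 × 0.55 × 2.9 = 0.5902 m³/s
w_2 = (17.3 − 0.0)/2 = 8.65 m; q_2 = 0.72 × 1.54 × 8.65 = 9.591 m³/s
w_3 = (20.2 − 5.8)/2 = 7.2 m; q_3 = 0.62 × 1.69 × 7.2 = 7.544 m³/s
w_4 = (26.9 − 17.3)/2 = 4.8 m; q_4 = 0.67 × 1.83 × 4.8 = 5.885 m³/s
w_5 = (26.9 − 20.2)/2 = 3.35 m; q_5 = 0.36 × 0.42 × 3.35 = 0.5065 m³/s
Q = Σ qᵢ = 24.12 m³/s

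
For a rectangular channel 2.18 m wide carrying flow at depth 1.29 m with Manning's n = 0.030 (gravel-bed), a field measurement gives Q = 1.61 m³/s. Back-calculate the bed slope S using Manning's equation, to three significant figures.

A = b·y = 2.18 × 1.29 = 2.812 m²
P = b + 2y = 2.18 + 2×1.29 = 4.760 m
R = A/P = 2.812/4.760 = 0.5908 m
S = (Q·n / (1·A·R^(2/3)))² = (1.61×0.030 / (1×2.812×0.7041))² = 0.0005950

0.000595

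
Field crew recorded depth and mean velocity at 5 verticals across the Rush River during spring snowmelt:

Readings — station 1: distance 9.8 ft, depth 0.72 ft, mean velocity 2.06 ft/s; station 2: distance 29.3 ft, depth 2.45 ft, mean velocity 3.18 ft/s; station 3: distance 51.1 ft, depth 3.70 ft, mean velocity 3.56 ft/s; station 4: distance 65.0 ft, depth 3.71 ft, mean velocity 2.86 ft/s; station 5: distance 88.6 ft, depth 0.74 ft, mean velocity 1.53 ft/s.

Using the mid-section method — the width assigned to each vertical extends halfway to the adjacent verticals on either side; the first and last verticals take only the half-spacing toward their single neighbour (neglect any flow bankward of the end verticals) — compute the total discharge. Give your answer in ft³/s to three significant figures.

623 ft³/s

w_1 = (29.3 − 9.8)/2 = 9.75 ft; q_1 = 2.06 × 0.72 × 9.75 = 14.46 ft³/s
w_2 = (51.1 − 9.8)/2 = 20.65 ft; q_2 = 3.18 × 2.45 × 20.65 = 160.9 ft³/s
w_3 = (65.0 − 29.3)/2 = 17.85 ft; q_3 = 3.56 × 3.70 × 17.85 = 235.1 ft³/s
w_4 = (88.6 − 51.1)/2 = 18.75 ft; q_4 = 2.86 × 3.71 × 18.75 = 198.9 ft³/s
w_5 = (88.6 − 65.0)/2 = 11.8 ft; q_5 = 1.53 × 0.74 × 11.8 = 13.36 ft³/s
Q = Σ qᵢ = 622.8 ft³/s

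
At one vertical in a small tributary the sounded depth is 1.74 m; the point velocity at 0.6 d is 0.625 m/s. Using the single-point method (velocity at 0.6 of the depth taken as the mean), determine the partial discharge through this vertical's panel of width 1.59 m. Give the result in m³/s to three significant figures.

v̄ = v₀.₆ = 0.625 m/s
q = v̄ × d × w = 0.6250 × 1.74 × 1.59 = 1.729 m³/s

1.73 m³/s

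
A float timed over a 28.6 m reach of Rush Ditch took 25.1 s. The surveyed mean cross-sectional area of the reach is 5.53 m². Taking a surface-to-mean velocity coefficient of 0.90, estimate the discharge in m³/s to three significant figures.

5.67 m³/s

v_surface = L / t̄ = 28.6 / 25.1 = 1.139 m/s
v_mean = 0.90 × 1.139 = 1.025 m/s
Q = A × v_mean = 5.53 × 1.025 = 5.671 m³/s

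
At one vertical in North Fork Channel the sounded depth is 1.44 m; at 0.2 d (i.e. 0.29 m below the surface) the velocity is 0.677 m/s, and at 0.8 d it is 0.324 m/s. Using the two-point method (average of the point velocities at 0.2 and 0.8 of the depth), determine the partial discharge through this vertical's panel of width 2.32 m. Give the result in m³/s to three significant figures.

1.67 m³/s

v̄ = (0.677 + 0.324) / 2 = 0.5005 m/s
q = v̄ × d × w = 0.5005 × 1.44 × 2.32 = 1.672 m³/s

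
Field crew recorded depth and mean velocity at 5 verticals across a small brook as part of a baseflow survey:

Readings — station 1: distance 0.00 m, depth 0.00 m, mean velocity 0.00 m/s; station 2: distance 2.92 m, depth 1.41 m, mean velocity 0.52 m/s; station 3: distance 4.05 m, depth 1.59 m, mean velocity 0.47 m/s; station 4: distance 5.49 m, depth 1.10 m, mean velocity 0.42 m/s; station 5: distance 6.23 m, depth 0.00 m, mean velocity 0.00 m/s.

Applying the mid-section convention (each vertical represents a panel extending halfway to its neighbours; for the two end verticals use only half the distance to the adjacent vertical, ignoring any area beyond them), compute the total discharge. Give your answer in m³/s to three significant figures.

2.95 m³/s

w_2 = (4.05 − 0.00)/2 = 2.025 m; q_2 = 0.52 × 1.41 × 2.025 = 1.485 m³/s
w_3 = (5.49 − 2.92)/2 = 1.285 m; q_3 = 0.47 × 1.59 × 1.285 = 0.9603 m³/s
w_4 = (6.23 − 4.05)/2 = 1.09 m; q_4 = 0.42 × 1.10 × 1.09 = 0.5036 m³/s
Stations 1, 5 contribute zero (depth or velocity is 0).
Q = Σ qᵢ = 2.949 m³/s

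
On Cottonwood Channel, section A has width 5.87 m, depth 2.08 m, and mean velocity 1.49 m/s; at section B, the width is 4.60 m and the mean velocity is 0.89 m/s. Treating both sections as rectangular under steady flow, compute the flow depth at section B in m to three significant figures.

4.44 m

Q = A₁V₁ = (5.87×2.08) × 1.49 = 18.19 m³/s
d₂ = Q/(b₂ V₂) = 18.19/(4.60×0.89) = 4.444 m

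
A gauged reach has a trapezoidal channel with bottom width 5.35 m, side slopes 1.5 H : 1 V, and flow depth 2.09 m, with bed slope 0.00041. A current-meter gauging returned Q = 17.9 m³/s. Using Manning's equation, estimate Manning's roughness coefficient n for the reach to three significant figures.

0.0248

A = (b + z·y)·y = (5.35 + 1.5×2.09)×2.09 = 17.73 m²
P = b + 2y√(1+z²) = 5.35 + 2×2.09×√(1+1.5²) = 12.89 m
R = A/P = 17.73/12.89 = 1.376 m
n = (1/Q)·A·R^(2/3)·S^(1/2) = (1/17.9) × 17.73 × 1.237 × 0.02025 = 0.02482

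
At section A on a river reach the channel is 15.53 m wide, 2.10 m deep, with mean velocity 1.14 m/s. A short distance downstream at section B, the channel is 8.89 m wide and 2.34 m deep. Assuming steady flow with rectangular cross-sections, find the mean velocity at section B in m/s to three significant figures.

1.79 m/s

Q = A₁V₁ = (15.53×2.10) × 1.14 = 37.18 m³/s
A₂ = 8.89 × 2.34 = 20.80 m²
V₂ = Q/A₂ = 37.18/20.80 = 1.787 m/s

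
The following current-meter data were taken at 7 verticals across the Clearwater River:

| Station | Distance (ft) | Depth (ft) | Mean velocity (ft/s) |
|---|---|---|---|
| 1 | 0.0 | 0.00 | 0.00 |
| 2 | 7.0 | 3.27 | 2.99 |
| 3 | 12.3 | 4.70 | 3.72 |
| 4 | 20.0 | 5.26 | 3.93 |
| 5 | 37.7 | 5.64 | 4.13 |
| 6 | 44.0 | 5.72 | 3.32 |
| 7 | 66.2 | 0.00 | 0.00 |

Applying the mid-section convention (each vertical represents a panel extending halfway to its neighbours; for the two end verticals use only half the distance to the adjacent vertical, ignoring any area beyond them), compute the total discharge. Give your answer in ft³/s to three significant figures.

w_2 = (12.3 − 0.0)/2 = 6.15 ft; q_2 = 2.99 × 3.27 × 6.15 = 60.13 ft³/s
w_3 = (20.0 − 7.0)/2 = 6.5 ft; q_3 = 3.72 × 4.70 × 6.5 = 113.6 ft³/s
w_4 = (37.7 − 12.3)/2 = 12.7 ft; q_4 = 3.93 × 5.26 × 12.7 = 262.5 ft³/s
w_5 = (44.0 − 20.0)/2 = 12 ft; q_5 = 4.13 × 5.64 × 12 = 279.5 ft³/s
w_6 = (66.2 − 37.7)/2 = 14.25 ft; q_6 = 3.32 × 5.72 × 14.25 = 270.6 ft³/s
Stations 1, 7 contribute zero (depth or velocity is 0).
Q = Σ qᵢ = 986.4 ft³/s

986 ft³/s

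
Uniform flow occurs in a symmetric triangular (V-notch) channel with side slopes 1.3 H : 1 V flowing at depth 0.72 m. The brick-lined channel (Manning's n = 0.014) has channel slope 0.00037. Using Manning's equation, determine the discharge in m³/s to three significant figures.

A = z·y² = 1.3×0.72² = 0.6739 m²
P = 2y√(1+z²) = 2×0.72×√(1+1.3²) = 2.362 m
R = A/P = 0.6739/2.362 = 0.2853 m
Q = (1/n)·A·R^(2/3)·S^(1/2) = (1/0.014) × 0.6739 × 0.2853^(2/3) × 0.00037^(1/2) = 0.4013 m³/s

0.401 m³/s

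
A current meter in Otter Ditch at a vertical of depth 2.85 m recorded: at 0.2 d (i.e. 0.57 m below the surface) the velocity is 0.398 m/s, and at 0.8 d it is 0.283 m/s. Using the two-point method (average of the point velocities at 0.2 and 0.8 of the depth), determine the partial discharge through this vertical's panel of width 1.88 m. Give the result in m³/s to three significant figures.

v̄ = (0.398 + 0.283) / 2 = 0.3405 m/s
q = v̄ × d × w = 0.3405 × 2.85 × 1.88 = 1.824 m³/s

1.82 m³/s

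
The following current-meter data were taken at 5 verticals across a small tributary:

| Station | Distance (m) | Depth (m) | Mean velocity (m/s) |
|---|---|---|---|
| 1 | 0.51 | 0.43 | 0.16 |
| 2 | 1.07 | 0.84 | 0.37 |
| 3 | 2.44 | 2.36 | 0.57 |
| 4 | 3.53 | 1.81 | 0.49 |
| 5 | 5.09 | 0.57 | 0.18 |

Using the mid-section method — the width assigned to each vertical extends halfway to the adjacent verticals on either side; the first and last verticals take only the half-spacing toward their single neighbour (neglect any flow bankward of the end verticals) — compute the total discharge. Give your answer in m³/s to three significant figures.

w_1 = (1.07 − 0.51)/2 = 0.28 m; q_1 = 0.16 × 0.43 × 0.28 = 0.01926 m³/s
w_2 = (2.44 − 0.51)/2 = 0.965 m; q_2 = 0.37 × 0.84 × 0.965 = 0.2999 m³/s
w_3 = (3.53 − 1.07)/2 = 1.23 m; q_3 = 0.57 × 2.36 × 1.23 = 1.655 m³/s
w_4 = (5.09 − 2.44)/2 = 1.325 m; q_4 = 0.49 × 1.81 × 1.325 = 1.175 m³/s
w_5 = (5.09 − 3.53)/2 = 0.78 m; q_5 = 0.18 × 0.57 × 0.78 = 0.08003 m³/s
Q = Σ qᵢ = 3.229 m³/s

3.23 m³/s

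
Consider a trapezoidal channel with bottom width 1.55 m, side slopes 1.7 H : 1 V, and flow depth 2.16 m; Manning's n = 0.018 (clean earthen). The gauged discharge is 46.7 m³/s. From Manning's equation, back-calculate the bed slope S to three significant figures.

A = (b + z·y)·y = (1.55 + 1.7×2.16)×2.16 = 11.28 m²
P = b + 2y√(1+z²) = 1.55 + 2×2.16×√(1+1.7²) = 10.07 m
R = A/P = 11.28/10.07 = 1.120 m
S = (Q·n / (1·A·R^(2/3)))² = (46.7×0.018 / (1×11.28×1.079))² = 0.004775

0.00477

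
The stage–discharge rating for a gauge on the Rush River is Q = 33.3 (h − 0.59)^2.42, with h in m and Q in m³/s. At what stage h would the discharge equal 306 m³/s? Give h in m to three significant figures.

h − h₀ = (Q/C)^(1/b) = (306/33.3)^(1/2.42) = 2.501 m
h = 0.59 + 2.501 = 3.091 m

3.09 m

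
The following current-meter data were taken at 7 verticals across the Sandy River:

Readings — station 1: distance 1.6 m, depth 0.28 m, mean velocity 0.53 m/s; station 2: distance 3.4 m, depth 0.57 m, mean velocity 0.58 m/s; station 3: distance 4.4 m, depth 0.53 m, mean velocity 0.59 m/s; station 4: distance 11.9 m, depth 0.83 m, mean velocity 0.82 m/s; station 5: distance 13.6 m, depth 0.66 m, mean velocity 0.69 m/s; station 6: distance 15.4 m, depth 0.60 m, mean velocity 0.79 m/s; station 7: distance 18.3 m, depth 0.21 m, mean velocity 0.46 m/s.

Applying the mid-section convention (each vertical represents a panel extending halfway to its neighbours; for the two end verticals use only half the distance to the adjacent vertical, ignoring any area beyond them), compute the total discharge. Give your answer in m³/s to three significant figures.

7.11 m³/s

w_1 = (3.4 − 1.6)/2 = 0.9 m; q_1 = 0.53 × 0.28 × 0.9 = 0.1336 m³/s
w_2 = (4.4 − 1.6)/2 = 1.4 m; q_2 = 0.58 × 0.57 × 1.4 = 0.4628 m³/s
w_3 = (11.9 − 3.4)/2 = 4.25 m; q_3 = 0.59 × 0.53 × 4.25 = 1.329 m³/s
w_4 = (13.6 − 4.4)/2 = 4.6 m; q_4 = 0.82 × 0.83 × 4.6 = 3.131 m³/s
w_5 = (15.4 − 11.9)/2 = 1.75 m; q_5 = 0.69 × 0.66 × 1.75 = 0.7970 m³/s
w_6 = (18.3 − 13.6)/2 = 2.35 m; q_6 = 0.79 × 0.60 × 2.35 = 1.114 m³/s
w_7 = (18.3 − 15.4)/2 = 1.45 m; q_7 = 0.46 × 0.21 × 1.45 = 0.1401 m³/s
Q = Σ qᵢ = 7.107 m³/s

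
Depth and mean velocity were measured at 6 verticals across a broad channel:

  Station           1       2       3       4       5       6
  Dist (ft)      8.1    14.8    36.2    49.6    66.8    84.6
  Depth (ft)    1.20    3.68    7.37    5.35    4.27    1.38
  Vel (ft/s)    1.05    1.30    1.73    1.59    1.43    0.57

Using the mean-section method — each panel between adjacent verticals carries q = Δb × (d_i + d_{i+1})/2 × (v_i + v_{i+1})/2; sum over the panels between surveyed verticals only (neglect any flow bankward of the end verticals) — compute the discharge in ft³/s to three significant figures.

515 ft³/s

Panel 1-2: Δb = 6.7 ft, d̄ = (1.20+3.68)/2 = 2.44, v̄ = (1.05+1.30)/2 = 1.175 → q = 6.7×2.44×1.175 = 19.21 ft³/s
Panel 2-3: Δb = 21.4 ft, d̄ = (3.68+7.37)/2 = 5.525, v̄ = (1.30+1.73)/2 = 1.515 → q = 21.4×5.525×1.515 = 179.1 ft³/s
Panel 3-4: Δb = 13.4 ft, d̄ = (7.37+5.35)/2 = 6.36, v̄ = (1.73+1.59)/2 = 1.66 → q = 13.4×6.36×1.66 = 141.5 ft³/s
Panel 4-5: Δb = 17.2 ft, d̄ = (5.35+4.27)/2 = 4.81, v̄ = (1.59+1.43)/2 = 1.51 → q = 17.2×4.81×1.51 = 124.9 ft³/s
Panel 5-6: Δb = 17.8 ft, d̄ = (4.27+1.38)/2 = 2.825, v̄ = (1.43+0.57)/2 = 1 → q = 17.8×2.825×1 = 50.29 ft³/s
Q = Σ q = 515.0 ft³/s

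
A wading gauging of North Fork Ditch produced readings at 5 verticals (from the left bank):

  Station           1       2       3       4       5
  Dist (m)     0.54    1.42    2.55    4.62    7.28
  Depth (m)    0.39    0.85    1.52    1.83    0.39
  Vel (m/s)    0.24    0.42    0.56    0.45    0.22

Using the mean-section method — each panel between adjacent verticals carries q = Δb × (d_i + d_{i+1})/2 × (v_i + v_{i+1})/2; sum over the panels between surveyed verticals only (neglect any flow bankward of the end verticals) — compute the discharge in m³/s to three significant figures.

3.58 m³/s

Panel 1-2: Δb = 0.88 m, d̄ = (0.39+0.85)/2 = 0.62, v̄ = (0.24+0.42)/2 = 0.33 → q = 0.88×0.62×0.33 = 0.1800 m³/s
Panel 2-3: Δb = 1.13 m, d̄ = (0.85+1.52)/2 = 1.185, v̄ = (0.42+0.56)/2 = 0.49 → q = 1.13×1.185×0.49 = 0.6561 m³/s
Panel 3-4: Δb = 2.07 m, d̄ = (1.52+1.83)/2 = 1.675, v̄ = (0.56+0.45)/2 = 0.505 → q = 2.07×1.675×0.505 = 1.751 m³/s
Panel 4-5: Δb = 2.66 m, d̄ = (1.83+0.39)/2 = 1.11, v̄ = (0.45+0.22)/2 = 0.335 → q = 2.66×1.11×0.335 = 0.9891 m³/s
Q = Σ q = 3.576 m³/s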